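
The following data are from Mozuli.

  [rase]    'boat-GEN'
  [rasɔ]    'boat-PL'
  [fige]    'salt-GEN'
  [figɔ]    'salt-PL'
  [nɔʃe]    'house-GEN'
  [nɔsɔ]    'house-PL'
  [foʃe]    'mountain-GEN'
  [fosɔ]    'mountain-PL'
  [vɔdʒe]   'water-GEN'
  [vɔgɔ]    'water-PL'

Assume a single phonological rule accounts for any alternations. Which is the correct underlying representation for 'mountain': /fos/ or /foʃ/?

The root 'mountain' surfaces as [foʃe] and [fosɔ], with a stem-final [ʃ] ~ [s] alternation.
But 'boat' keeps [s] in both environments ([rase], [rasɔ]), so there is no rule changing /s/ to [ʃ] before the GEN suffix.
Therefore /ʃ/ is basic and [s] is derived by depalatalization (palato-alveolar /dʒ/ and /ʃ/ become [g] and [s] when no front vowel follows).

/foʃ/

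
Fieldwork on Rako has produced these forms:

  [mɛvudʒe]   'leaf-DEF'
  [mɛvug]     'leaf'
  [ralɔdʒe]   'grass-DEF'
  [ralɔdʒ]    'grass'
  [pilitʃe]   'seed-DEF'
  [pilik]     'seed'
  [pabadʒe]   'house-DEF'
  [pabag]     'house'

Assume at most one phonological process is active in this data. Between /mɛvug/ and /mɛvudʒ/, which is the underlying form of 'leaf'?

The root 'leaf' surfaces as [mɛvudʒe] and [mɛvug], with a stem-final [dʒ] ~ [g] alternation.
Compare 'grass', with invariant [dʒ] in [ralɔdʒe] and [ralɔdʒ]: an analysis with underlying /dʒ/ and a rule producing [g] in isolation would wrongly predict alternation here too.
The alternation reflects palatalization before a front vowel: /k/ and /g/ become palato-alveolar [tʃ] and [dʒ] before a front vowel. /g/ is underlying.

/mɛvug/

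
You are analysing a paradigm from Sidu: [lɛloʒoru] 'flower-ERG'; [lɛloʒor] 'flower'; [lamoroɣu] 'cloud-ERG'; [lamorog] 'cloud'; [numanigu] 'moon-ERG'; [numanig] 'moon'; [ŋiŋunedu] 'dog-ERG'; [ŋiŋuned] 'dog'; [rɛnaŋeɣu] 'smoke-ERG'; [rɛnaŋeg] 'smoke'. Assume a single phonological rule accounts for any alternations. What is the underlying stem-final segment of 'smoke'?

'smoke' shows [ɣ] ~ [g] at the end of the stem ([rɛnaŋeɣu] vs [rɛnaŋeg]).
The stem 'moon' ([numanigu], [numanig]) shows [g] unchanged in both environments, so [g] cannot be basic with [ɣ] derived before the ERG suffix.
The alternation reflects word-final hardening: voiced fricatives become stops word-finally. /ɣ/ is underlying.

/ɣ/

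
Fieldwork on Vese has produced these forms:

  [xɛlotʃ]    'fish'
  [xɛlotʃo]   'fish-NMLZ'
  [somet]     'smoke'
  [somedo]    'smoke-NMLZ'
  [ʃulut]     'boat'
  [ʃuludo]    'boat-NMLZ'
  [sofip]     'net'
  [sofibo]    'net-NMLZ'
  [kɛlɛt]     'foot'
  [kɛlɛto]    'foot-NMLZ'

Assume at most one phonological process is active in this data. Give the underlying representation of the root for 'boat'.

/ʃulud/

The root 'boat' surfaces as [ʃulut] and [ʃuludo], with a stem-final [t] ~ [d] alternation.
The stem 'foot' ([kɛlɛt], [kɛlɛto]) shows [t] unchanged in both environments, so [t] cannot be basic with [d] derived before the NMLZ suffix.
The underlying segment must be /d/; voiced obstruents become voiceless word-finally, yielding [t] there.
The underlying form of 'boat' is therefore /ʃulud/.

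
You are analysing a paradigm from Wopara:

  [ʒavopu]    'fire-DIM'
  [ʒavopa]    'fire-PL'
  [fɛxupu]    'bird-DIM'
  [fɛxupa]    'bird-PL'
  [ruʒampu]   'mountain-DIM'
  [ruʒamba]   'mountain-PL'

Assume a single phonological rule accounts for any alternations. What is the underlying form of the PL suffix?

The PL suffix surfaces as [-ba] and [-pa], depending on the final segment of the stem.
The DIM suffix, which begins with [p], is invariant after every stem; so [p] is not altered by any rule here.
The PL suffix is therefore /-ba/ underlyingly, with post-vocalic devoicing: voiced stops become voiceless after a vowel.

/-ba/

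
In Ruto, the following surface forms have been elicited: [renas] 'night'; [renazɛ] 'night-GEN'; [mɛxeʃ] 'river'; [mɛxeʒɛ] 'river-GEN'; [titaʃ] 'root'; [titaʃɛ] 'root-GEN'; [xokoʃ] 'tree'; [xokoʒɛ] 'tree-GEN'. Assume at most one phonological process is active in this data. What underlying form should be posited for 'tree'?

The stem for 'tree' ends in [ʃ] in [xokoʃ] but [ʒ] in [xokoʒɛ].
Compare 'root', with invariant [ʃ] in [titaʃ] and [titaʃɛ]: an analysis with underlying /ʃ/ and a rule producing [ʒ] before the GEN suffix would wrongly predict alternation here too.
Therefore /ʒ/ is basic and [ʃ] is derived by word-final obstruent devoicing (voiced obstruents become voiceless word-finally).
The underlying form of 'tree' is therefore /xokoʒ/.

/xokoʒ/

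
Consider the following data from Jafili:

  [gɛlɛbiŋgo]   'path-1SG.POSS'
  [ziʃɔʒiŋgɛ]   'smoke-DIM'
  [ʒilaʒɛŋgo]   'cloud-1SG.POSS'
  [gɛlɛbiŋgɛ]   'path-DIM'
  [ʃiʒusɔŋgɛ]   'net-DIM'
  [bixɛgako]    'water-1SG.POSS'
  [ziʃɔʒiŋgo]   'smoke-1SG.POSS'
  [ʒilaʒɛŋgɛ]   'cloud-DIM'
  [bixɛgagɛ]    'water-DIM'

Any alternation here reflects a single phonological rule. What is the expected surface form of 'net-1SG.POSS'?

The 1SG.POSS suffix surfaces as [-go] and [-ko], depending on the final segment of the stem.
The DIM suffix, which begins with [g], is invariant after every stem; so [g] is not altered by any rule here.
So the underlying form is /-ko/, and voiceless stops become voiced after a nasal.
After 'net', which ends in a nasal, the suffix surfaces as [-go], giving [ʃiʒusɔŋgo].

[ʃiʒusɔŋgo]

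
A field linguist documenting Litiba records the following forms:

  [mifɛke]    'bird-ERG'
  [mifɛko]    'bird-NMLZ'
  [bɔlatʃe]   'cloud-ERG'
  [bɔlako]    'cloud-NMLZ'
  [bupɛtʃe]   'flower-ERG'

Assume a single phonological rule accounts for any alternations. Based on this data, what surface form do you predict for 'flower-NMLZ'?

The root 'cloud' surfaces as [bɔlatʃe] and [bɔlako], with a stem-final [tʃ] ~ [k] alternation.
But 'bird' keeps [k] in both environments ([mifɛke], [mifɛko]), so there is no rule changing /k/ to [tʃ] before the ERG suffix.
The alternation reflects depalatalization: palato-alveolar /tʃ/ becomes [k] when no front vowel follows. /tʃ/ is underlying.
The one attested form of 'flower', [bupɛtʃe], shows underlying /bupɛtʃ/. Applying the same rule when no front vowel follows gives [bupɛko].

[bupɛko]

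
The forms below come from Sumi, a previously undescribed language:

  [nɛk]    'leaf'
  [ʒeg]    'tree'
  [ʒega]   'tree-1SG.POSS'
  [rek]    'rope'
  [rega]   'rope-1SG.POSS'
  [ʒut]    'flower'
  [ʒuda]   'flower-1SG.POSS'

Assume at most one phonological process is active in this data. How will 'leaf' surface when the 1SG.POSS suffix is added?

[nɛga]

The root 'rope' surfaces as [rek] and [rega], with a stem-final [k] ~ [g] alternation.
The stem 'tree' ([ʒeg], [ʒega]) shows [g] unchanged in both environments, so [g] cannot be basic with [k] derived in isolation.
Therefore /k/ is basic and [g] is derived by intervocalic voicing (voiceless stops become voiced between vowels).
From [nɛk] the stem 'leaf' is /nɛk/; between vowels this yields [nɛga].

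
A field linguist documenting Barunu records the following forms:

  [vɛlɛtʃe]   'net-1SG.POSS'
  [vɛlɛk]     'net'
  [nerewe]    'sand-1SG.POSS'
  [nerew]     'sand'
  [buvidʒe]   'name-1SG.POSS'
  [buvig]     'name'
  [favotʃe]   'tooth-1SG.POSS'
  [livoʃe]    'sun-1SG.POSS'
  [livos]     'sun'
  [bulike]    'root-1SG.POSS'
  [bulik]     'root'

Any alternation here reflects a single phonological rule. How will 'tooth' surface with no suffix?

[favok]

In [vɛlɛtʃe] and [vɛlɛk] the final segment of 'net' alternates: [tʃ] ~ [k].
If /k/ were underlying and a rule turned it into [tʃ] before the 1SG.POSS suffix, 'root' would also alternate; but it has [k] in both [bulike] and [bulik].
The alternation reflects depalatalization: palato-alveolar /tʃ/, /dʒ/ and /ʃ/ become [k], [g] and [s] when no front vowel follows. /tʃ/ is underlying.
From [favotʃe] the stem 'tooth' is /favotʃ/; when no front vowel follows this yields [favok].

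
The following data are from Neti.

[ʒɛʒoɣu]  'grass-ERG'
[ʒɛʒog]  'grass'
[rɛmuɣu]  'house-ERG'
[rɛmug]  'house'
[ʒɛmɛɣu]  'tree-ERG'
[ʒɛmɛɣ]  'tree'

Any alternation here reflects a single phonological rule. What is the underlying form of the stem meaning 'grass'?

/ʒɛʒog/

'grass' shows [ɣ] ~ [g] at the end of the stem ([ʒɛʒoɣu] vs [ʒɛʒog]).
If /ɣ/ were underlying and a rule turned it into [g] in isolation, 'tree' would also alternate; but it has [ɣ] in both [ʒɛmɛɣu] and [ʒɛmɛɣ].
The underlying segment must be /g/; voiced stops become fricatives between vowels, yielding [ɣ] there.
So 'grass' = /ʒɛʒog/.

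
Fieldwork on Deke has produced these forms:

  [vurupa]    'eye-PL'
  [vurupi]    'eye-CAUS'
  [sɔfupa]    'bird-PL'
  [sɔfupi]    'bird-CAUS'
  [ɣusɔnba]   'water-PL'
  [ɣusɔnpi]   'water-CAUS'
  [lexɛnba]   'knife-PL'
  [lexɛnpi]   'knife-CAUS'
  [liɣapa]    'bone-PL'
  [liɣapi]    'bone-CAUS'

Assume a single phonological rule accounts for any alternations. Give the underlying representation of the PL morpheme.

/-ba/

The PL morpheme has two allomorphs, [-ba] and [-pa].
By contrast the CAUS suffix keeps its initial [p] throughout — that segment must be underlying.
The PL suffix is therefore /-ba/ underlyingly, with post-vocalic devoicing: voiced stops become voiceless after a vowel.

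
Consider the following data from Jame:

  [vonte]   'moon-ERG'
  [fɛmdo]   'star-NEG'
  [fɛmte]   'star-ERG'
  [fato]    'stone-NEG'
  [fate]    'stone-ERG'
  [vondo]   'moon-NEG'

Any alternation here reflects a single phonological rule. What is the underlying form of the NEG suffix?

The NEG suffix surfaces as [-do] and [-to], depending on the final segment of the stem.
By contrast the ERG suffix keeps its initial [t] throughout — that segment must be underlying.
So the underlying form is /-do/, and voiced stops become voiceless after a vowel.

/-do/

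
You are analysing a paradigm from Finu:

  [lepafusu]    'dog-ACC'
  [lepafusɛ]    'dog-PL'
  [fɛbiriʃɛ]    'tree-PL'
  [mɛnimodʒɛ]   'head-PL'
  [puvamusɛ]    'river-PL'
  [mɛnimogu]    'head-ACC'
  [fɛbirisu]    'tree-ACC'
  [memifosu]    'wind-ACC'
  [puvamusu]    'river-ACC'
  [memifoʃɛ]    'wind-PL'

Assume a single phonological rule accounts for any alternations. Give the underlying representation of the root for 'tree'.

/fɛbiriʃ/

The stem for 'tree' ends in [ʃ] in [fɛbiriʃɛ] but [s] in [fɛbirisu].
Compare 'river', with invariant [s] in [puvamusɛ] and [puvamusu]: an analysis with underlying /s/ and a rule producing [ʃ] before the PL suffix would wrongly predict alternation here too.
So /ʃ/ is underlying, and a rule of depalatalization — palato-alveolar /dʒ/ and /ʃ/ become [g] and [s] when no front vowel follows — gives [s].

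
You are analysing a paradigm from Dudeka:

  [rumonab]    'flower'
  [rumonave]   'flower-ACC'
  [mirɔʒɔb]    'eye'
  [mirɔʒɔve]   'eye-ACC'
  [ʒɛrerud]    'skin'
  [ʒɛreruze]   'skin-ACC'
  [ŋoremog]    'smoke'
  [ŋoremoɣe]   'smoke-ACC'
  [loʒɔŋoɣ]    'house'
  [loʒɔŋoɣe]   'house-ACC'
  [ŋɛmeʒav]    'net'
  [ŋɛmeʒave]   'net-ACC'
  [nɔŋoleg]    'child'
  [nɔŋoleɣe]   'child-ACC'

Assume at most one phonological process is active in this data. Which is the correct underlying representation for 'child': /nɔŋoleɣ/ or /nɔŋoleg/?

/nɔŋoleg/

'child' shows [g] ~ [ɣ] at the end of the stem ([nɔŋoleg] vs [nɔŋoleɣe]).
The stem 'house' ([loʒɔŋoɣ], [loʒɔŋoɣe]) shows [ɣ] unchanged in both environments, so [ɣ] cannot be basic with [g] derived in isolation.
So /g/ is underlying, and a rule of intervocalic spirantization — voiced stops become fricatives between vowels — gives [ɣ].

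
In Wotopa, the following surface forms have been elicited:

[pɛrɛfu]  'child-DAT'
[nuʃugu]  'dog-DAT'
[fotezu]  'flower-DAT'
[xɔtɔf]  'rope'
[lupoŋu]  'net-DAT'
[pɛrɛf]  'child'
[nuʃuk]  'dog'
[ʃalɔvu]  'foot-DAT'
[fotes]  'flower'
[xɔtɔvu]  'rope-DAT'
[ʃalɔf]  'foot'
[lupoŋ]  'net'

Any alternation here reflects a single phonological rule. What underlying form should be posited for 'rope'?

'rope' shows [f] ~ [v] at the end of the stem ([xɔtɔf] vs [xɔtɔvu]).
Compare 'child', with invariant [f] in [pɛrɛf] and [pɛrɛfu]: an analysis with underlying /f/ and a rule producing [v] before the DAT suffix would wrongly predict alternation here too.
So /v/ is underlying, and a rule of word-final obstruent devoicing — voiced obstruents become voiceless word-finally — gives [f].

/xɔtɔv/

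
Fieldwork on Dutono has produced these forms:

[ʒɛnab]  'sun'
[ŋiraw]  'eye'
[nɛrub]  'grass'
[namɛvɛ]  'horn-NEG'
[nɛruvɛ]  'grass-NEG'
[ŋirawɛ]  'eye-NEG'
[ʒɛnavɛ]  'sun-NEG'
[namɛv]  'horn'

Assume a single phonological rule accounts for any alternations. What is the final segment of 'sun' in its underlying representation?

/b/

The stem for 'sun' ends in [b] in [ʒɛnab] but [v] in [ʒɛnavɛ].
Compare 'horn', with invariant [v] in [namɛv] and [namɛvɛ]: an analysis with underlying /v/ and a rule producing [b] in isolation would wrongly predict alternation here too.
The underlying segment must be /b/; voiced stops become fricatives between vowels, yielding [v] there.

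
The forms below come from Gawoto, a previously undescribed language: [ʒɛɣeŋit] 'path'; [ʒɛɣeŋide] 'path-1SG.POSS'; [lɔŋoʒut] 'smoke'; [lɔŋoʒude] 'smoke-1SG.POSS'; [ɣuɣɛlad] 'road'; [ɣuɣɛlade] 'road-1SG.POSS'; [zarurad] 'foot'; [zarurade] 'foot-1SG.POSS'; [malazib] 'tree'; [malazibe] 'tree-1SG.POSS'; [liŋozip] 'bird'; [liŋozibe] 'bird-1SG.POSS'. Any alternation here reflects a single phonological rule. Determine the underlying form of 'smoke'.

In [lɔŋoʒut] and [lɔŋoʒude] the final segment of 'smoke' alternates: [t] ~ [d].
Compare 'foot', with invariant [d] in [zarurad] and [zarurade]: an analysis with underlying /d/ and a rule producing [t] in isolation would wrongly predict alternation here too.
The alternation reflects intervocalic voicing: voiceless stops become voiced between vowels. /t/ is underlying.
Hence 'smoke' is /lɔŋoʒut/ underlyingly.

/lɔŋoʒut/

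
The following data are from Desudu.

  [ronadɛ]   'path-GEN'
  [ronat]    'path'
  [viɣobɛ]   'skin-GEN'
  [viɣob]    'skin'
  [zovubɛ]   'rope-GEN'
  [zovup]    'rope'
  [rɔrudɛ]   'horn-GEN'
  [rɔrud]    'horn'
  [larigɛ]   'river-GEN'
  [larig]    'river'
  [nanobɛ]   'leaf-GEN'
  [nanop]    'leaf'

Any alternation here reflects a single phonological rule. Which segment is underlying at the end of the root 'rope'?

The stem for 'rope' ends in [b] in [zovubɛ] but [p] in [zovup].
If /b/ were underlying and a rule turned it into [p] in isolation, 'skin' would also alternate; but it has [b] in both [viɣobɛ] and [viɣob].
So /p/ is underlying, and a rule of intervocalic voicing — voiceless stops become voiced between vowels — gives [b].

/p/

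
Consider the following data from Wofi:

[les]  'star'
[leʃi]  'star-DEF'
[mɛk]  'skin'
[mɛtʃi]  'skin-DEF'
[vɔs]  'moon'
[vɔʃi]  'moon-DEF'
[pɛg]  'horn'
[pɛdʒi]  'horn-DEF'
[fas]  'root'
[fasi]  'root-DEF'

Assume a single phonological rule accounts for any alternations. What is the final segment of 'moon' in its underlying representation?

/ʃ/

In [vɔs] and [vɔʃi] the final segment of 'moon' alternates: [s] ~ [ʃ].
Compare 'root', with invariant [s] in [fas] and [fasi]: an analysis with underlying /s/ and a rule producing [ʃ] before the DEF suffix would wrongly predict alternation here too.
So /ʃ/ is underlying, and a rule of depalatalization — palato-alveolar /tʃ/, /dʒ/ and /ʃ/ become [k], [g] and [s] when no front vowel follows — gives [s].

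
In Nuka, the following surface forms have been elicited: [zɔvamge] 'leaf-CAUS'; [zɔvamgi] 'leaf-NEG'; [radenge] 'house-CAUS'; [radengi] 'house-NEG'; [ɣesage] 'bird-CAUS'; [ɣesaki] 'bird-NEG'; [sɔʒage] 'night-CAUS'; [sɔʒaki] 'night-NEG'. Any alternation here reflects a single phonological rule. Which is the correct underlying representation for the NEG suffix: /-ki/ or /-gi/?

The NEG suffix surfaces as [-gi] and [-ki], depending on the final segment of the stem.
The CAUS suffix, which begins with [g], is invariant after every stem; so [g] is not altered by any rule here.
So the underlying form is /-ki/, and voiceless stops become voiced after a nasal.

/-ki/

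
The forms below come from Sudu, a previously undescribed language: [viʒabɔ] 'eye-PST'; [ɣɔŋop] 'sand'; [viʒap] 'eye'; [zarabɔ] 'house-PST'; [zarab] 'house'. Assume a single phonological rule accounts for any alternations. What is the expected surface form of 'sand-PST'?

The stem for 'eye' ends in [p] in [viʒap] but [b] in [viʒabɔ].
The stem 'house' ([zarab], [zarabɔ]) shows [b] unchanged in both environments, so [b] cannot be basic with [p] derived in isolation.
So /p/ is underlying, and a rule of intervocalic voicing — voiceless stops become voiced between vowels — gives [b].
The one attested form of 'sand', [ɣɔŋop], shows underlying /ɣɔŋop/. Applying the same rule between vowels gives [ɣɔŋobɔ].

[ɣɔŋobɔ]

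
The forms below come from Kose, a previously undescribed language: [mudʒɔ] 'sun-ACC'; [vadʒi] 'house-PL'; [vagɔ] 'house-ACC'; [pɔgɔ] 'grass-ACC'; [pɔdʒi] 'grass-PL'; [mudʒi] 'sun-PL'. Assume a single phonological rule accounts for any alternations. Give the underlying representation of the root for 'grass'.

The stem for 'grass' ends in [dʒ] in [pɔdʒi] but [g] in [pɔgɔ].
The stem 'sun' ([mudʒi], [mudʒɔ]) shows [dʒ] unchanged in both environments, so [dʒ] cannot be basic with [g] derived before the ACC suffix.
The alternation reflects palatalization before a front vowel: /g/ becomes palato-alveolar [dʒ] before a front vowel. /g/ is underlying.

/pɔg/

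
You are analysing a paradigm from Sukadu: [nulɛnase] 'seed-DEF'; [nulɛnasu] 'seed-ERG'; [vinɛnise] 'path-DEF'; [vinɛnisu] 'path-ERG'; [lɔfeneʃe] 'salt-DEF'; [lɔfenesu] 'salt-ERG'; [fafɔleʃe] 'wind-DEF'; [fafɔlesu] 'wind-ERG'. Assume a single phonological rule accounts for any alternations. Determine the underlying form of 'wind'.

/fafɔleʃ/

'wind' shows [ʃ] ~ [s] at the end of the stem ([fafɔleʃe] vs [fafɔlesu]).
But 'path' keeps [s] in both environments ([vinɛnise], [vinɛnisu]), so there is no rule changing /s/ to [ʃ] before the DEF suffix.
Therefore /ʃ/ is basic and [s] is derived by depalatalization (palato-alveolar /ʃ/ becomes [s] when no front vowel follows).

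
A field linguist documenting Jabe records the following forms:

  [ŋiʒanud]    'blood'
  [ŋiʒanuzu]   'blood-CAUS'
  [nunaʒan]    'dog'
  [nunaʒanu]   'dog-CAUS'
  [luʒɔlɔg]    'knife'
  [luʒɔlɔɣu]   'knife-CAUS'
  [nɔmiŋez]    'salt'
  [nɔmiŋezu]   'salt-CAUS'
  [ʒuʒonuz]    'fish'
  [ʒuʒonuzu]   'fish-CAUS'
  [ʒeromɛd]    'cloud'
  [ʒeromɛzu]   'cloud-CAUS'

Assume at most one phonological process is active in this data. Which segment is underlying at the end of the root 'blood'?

'blood' shows [d] ~ [z] at the end of the stem ([ŋiʒanud] vs [ŋiʒanuzu]).
If /z/ were underlying and a rule turned it into [d] in isolation, 'fish' would also alternate; but it has [z] in both [ʒuʒonuz] and [ʒuʒonuzu].
Therefore /d/ is basic and [z] is derived by intervocalic spirantization (voiced stops become fricatives between vowels).

/d/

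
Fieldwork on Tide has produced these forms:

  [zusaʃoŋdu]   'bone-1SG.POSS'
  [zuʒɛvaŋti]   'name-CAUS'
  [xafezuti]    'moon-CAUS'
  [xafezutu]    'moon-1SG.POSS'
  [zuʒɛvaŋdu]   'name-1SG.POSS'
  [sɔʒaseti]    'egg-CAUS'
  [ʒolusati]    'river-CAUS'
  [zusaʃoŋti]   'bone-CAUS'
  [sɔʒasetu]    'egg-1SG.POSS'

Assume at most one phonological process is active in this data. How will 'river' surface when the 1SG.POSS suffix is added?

[ʒolusatu]

The 1SG.POSS morpheme has two allomorphs, [-du] and [-tu].
The CAUS suffix, which begins with [t], is invariant after every stem; so [t] is not altered by any rule here.
The 1SG.POSS suffix is therefore /-du/ underlyingly, with post-vocalic devoicing: voiced stops become voiceless after a vowel.
After 'river', which ends in a vowel, the suffix surfaces as [-tu], giving [ʒolusatu].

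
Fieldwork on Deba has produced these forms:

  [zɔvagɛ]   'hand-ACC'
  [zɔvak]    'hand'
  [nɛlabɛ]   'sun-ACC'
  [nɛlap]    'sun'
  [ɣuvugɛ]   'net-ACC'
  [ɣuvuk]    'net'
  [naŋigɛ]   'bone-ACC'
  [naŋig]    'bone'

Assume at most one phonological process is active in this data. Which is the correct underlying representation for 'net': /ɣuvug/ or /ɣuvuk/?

/ɣuvuk/

The stem for 'net' ends in [g] in [ɣuvugɛ] but [k] in [ɣuvuk].
But 'bone' keeps [g] in both environments ([naŋigɛ], [naŋig]), so there is no rule changing /g/ to [k] in isolation.
So /k/ is underlying, and a rule of intervocalic voicing — voiceless stops become voiced between vowels — gives [g].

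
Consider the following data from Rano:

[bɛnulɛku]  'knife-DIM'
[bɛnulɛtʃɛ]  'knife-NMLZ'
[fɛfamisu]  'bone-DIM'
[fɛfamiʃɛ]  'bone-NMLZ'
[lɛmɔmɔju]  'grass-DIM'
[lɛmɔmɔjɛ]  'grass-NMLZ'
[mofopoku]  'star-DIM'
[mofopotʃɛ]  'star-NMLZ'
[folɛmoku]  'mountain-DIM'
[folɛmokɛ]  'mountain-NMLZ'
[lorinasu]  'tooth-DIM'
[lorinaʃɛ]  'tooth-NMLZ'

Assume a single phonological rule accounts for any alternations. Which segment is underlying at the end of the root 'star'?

The root 'star' surfaces as [mofopoku] and [mofopotʃɛ], with a stem-final [k] ~ [tʃ] alternation.
The stem 'mountain' ([folɛmoku], [folɛmokɛ]) shows [k] unchanged in both environments, so [k] cannot be basic with [tʃ] derived before the NMLZ suffix.
So /tʃ/ is underlying, and a rule of depalatalization — palato-alveolar /tʃ/ and /ʃ/ become [k] and [s] when no front vowel follows — gives [k].

/tʃ/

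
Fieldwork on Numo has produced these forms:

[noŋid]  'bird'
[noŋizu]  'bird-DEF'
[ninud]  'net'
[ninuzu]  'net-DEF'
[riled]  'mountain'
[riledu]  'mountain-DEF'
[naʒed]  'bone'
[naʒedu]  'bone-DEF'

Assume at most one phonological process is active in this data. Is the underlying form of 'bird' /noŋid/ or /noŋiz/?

In [noŋid] and [noŋizu] the final segment of 'bird' alternates: [d] ~ [z].
The stem 'mountain' ([riled], [riledu]) shows [d] unchanged in both environments, so [d] cannot be basic with [z] derived before the DEF suffix.
Therefore /z/ is basic and [d] is derived by word-final hardening (voiced fricatives become stops word-finally).

/noŋiz/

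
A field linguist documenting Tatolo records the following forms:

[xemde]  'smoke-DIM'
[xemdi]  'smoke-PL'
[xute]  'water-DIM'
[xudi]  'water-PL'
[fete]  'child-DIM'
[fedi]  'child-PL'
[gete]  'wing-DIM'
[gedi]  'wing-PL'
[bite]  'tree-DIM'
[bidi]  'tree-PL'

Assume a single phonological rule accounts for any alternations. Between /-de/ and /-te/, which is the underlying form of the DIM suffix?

The DIM morpheme has two allomorphs, [-de] and [-te].
The PL suffix, which begins with [d], is invariant after every stem; so [d] is not altered by any rule here.
So the underlying form is /-te/, and voiceless stops become voiced after a nasal.

/-te/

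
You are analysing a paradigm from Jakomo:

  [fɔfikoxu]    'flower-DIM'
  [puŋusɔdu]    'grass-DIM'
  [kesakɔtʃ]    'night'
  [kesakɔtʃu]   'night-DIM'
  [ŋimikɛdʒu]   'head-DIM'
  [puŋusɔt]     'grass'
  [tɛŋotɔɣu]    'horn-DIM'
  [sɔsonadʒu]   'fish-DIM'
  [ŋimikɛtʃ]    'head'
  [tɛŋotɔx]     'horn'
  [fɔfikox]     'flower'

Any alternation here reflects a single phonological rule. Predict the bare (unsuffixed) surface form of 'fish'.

The root 'head' surfaces as [ŋimikɛdʒu] and [ŋimikɛtʃ], with a stem-final [dʒ] ~ [tʃ] alternation.
The stem 'night' ([kesakɔtʃu], [kesakɔtʃ]) shows [tʃ] unchanged in both environments, so [tʃ] cannot be basic with [dʒ] derived before the DIM suffix.
The underlying segment must be /dʒ/; voiced obstruents become voiceless word-finally, yielding [tʃ] there.
The one attested form of 'fish', [sɔsonadʒu], shows underlying /sɔsonadʒ/. Applying the same rule word-finally gives [sɔsonatʃ].

[sɔsonatʃ]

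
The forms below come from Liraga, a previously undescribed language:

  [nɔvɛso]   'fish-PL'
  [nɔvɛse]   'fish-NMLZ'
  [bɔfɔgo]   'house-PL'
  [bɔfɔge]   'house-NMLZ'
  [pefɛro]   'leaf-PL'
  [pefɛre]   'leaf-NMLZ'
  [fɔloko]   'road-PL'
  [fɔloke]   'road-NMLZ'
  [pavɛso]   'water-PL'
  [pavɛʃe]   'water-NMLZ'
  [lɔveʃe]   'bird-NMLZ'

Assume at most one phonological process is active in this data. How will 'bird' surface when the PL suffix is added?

'water' shows [s] ~ [ʃ] at the end of the stem ([pavɛso] vs [pavɛʃe]).
Compare 'fish', with invariant [s] in [nɔvɛso] and [nɔvɛse]: an analysis with underlying /s/ and a rule producing [ʃ] before the NMLZ suffix would wrongly predict alternation here too.
So /ʃ/ is underlying, and a rule of depalatalization — palato-alveolar /ʃ/ becomes [s] when no front vowel follows — gives [s].
From [lɔveʃe] the stem 'bird' is /lɔveʃ/; when no front vowel follows this yields [lɔveso].

[lɔveso]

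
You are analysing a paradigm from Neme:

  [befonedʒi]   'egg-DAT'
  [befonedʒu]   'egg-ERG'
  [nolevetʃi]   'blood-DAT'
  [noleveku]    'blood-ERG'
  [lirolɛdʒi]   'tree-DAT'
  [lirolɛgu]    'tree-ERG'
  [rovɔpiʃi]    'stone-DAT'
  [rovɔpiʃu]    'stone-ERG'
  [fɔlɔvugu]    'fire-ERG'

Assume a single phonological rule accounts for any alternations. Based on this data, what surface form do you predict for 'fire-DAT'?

[fɔlɔvudʒi]

The root 'tree' surfaces as [lirolɛdʒi] and [lirolɛgu], with a stem-final [dʒ] ~ [g] alternation.
Compare 'egg', with invariant [dʒ] in [befonedʒi] and [befonedʒu]: an analysis with underlying /dʒ/ and a rule producing [g] before the ERG suffix would wrongly predict alternation here too.
Therefore /g/ is basic and [dʒ] is derived by palatalization before a front vowel (/k/ and /g/ become palato-alveolar [tʃ] and [dʒ] before a front vowel).
The one attested form of 'fire', [fɔlɔvugu], shows underlying /fɔlɔvug/. Applying the same rule before a front vowel gives [fɔlɔvudʒi].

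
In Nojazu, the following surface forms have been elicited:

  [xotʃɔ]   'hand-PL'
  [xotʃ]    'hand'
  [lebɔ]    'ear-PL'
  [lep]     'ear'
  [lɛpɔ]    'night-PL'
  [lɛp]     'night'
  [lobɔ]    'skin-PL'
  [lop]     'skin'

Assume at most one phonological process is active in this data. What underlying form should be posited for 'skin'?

The root 'skin' surfaces as [lobɔ] and [lop], with a stem-final [b] ~ [p] alternation.
Compare 'night', with invariant [p] in [lɛpɔ] and [lɛp]: an analysis with underlying /p/ and a rule producing [b] before the PL suffix would wrongly predict alternation here too.
Therefore /b/ is basic and [p] is derived by word-final obstruent devoicing (voiced obstruents become voiceless word-finally).

/lob/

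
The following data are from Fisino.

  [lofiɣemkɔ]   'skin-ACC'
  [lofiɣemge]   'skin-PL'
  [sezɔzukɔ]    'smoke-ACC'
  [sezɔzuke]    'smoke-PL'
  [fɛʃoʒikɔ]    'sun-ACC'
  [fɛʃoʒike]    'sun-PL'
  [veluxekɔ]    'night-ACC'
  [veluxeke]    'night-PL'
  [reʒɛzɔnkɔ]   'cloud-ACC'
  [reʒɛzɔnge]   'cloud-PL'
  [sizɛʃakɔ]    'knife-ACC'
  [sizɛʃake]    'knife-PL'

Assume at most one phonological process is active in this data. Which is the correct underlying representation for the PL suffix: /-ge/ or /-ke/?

The PL suffix surfaces as [-ge] and [-ke], depending on the final segment of the stem.
The ACC suffix, which begins with [k], is invariant after every stem; so [k] is not altered by any rule here.
The PL suffix is therefore /-ge/ underlyingly, with post-vocalic devoicing: voiced stops become voiceless after a vowel.

/-ge/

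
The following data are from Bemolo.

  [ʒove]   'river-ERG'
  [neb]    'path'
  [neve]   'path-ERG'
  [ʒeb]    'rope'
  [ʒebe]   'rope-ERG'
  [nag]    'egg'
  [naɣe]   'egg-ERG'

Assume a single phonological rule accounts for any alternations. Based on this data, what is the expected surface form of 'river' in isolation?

The stem for 'path' ends in [b] in [neb] but [v] in [neve].
Compare 'rope', with invariant [b] in [ʒeb] and [ʒebe]: an analysis with underlying /b/ and a rule producing [v] before the ERG suffix would wrongly predict alternation here too.
So /v/ is underlying, and a rule of word-final hardening — voiced fricatives become stops word-finally — gives [b].
The one attested form of 'river', [ʒove], shows underlying /ʒov/. Applying the same rule word-finally gives [ʒob].

[ʒob]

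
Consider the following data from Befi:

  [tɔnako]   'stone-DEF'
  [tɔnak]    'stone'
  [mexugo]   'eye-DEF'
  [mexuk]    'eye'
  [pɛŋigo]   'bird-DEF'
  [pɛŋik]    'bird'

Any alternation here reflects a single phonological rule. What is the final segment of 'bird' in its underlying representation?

The stem for 'bird' ends in [g] in [pɛŋigo] but [k] in [pɛŋik].
If /k/ were underlying and a rule turned it into [g] before the DEF suffix, 'stone' would also alternate; but it has [k] in both [tɔnako] and [tɔnak].
The alternation reflects word-final obstruent devoicing: voiced obstruents become voiceless word-finally. /g/ is underlying.

/g/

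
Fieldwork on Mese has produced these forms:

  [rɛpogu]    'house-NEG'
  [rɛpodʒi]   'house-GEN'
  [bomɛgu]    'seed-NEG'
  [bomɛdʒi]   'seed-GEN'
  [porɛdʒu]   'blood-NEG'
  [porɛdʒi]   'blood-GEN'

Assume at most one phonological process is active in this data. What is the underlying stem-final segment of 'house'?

/g/

The root 'house' surfaces as [rɛpogu] and [rɛpodʒi], with a stem-final [g] ~ [dʒ] alternation.
The stem 'blood' ([porɛdʒu], [porɛdʒi]) shows [dʒ] unchanged in both environments, so [dʒ] cannot be basic with [g] derived before the NEG suffix.
The alternation reflects palatalization before a front vowel: /g/ becomes palato-alveolar [dʒ] before a front vowel. /g/ is underlying.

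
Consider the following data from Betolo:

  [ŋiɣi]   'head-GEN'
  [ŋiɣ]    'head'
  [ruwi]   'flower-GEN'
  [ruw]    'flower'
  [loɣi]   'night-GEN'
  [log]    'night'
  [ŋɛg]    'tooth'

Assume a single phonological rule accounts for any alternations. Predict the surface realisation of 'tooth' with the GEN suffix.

In [loɣi] and [log] the final segment of 'night' alternates: [ɣ] ~ [g].
If /ɣ/ were underlying and a rule turned it into [g] in isolation, 'head' would also alternate; but it has [ɣ] in both [ŋiɣi] and [ŋiɣ].
So /g/ is underlying, and a rule of intervocalic spirantization — voiced stops become fricatives between vowels — gives [ɣ].
From [ŋɛg] the stem 'tooth' is /ŋɛg/; between vowels this yields [ŋɛɣi].

[ŋɛɣi]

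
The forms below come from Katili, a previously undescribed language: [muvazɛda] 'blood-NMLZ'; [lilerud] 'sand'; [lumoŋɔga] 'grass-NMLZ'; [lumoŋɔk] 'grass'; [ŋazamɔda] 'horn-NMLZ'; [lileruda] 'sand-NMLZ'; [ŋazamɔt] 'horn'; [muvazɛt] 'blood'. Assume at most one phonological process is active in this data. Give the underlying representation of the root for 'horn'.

/ŋazamɔt/

The root 'horn' surfaces as [ŋazamɔt] and [ŋazamɔda], with a stem-final [t] ~ [d] alternation.
Compare 'sand', with invariant [d] in [lilerud] and [lileruda]: an analysis with underlying /d/ and a rule producing [t] in isolation would wrongly predict alternation here too.
Therefore /t/ is basic and [d] is derived by intervocalic voicing (voiceless stops become voiced between vowels).
So 'horn' = /ŋazamɔt/.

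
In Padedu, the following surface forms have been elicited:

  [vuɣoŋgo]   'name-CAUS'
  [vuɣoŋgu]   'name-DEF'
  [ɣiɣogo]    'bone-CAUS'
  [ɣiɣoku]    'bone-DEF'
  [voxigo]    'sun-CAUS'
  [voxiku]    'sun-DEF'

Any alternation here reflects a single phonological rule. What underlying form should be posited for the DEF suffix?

/-ku/

The DEF suffix surfaces as [-gu] and [-ku], depending on the final segment of the stem.
By contrast the CAUS suffix keeps its initial [g] throughout — that segment must be underlying.
The DEF suffix is therefore /-ku/ underlyingly, with post-nasal voicing: voiceless stops become voiced after a nasal.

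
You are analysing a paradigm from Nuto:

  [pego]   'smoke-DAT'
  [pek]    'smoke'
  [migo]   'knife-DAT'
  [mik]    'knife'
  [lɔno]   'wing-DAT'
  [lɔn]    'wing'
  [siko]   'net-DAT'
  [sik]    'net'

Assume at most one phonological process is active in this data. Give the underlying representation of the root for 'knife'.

'knife' shows [g] ~ [k] at the end of the stem ([migo] vs [mik]).
If /k/ were underlying and a rule turned it into [g] before the DAT suffix, 'net' would also alternate; but it has [k] in both [siko] and [sik].
So /g/ is underlying, and a rule of word-final obstruent devoicing — voiced obstruents become voiceless word-finally — gives [k].

/mig/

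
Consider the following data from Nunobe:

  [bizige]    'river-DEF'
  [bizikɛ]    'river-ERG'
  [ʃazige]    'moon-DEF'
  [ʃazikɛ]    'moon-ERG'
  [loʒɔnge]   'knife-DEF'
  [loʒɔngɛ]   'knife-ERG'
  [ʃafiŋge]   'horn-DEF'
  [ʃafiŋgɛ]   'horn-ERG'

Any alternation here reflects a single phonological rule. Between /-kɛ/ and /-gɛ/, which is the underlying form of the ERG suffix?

The ERG morpheme has two allomorphs, [-gɛ] and [-kɛ].
The DEF suffix, which begins with [g], is invariant after every stem; so [g] is not altered by any rule here.
So the underlying form is /-kɛ/, and voiceless stops become voiced after a nasal.

/-kɛ/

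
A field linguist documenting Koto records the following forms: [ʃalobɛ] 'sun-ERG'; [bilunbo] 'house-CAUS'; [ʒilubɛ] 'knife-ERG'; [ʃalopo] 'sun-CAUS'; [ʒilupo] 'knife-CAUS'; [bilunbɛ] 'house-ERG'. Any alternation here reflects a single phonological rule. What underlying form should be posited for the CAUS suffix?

/-po/

The CAUS suffix surfaces as [-bo] and [-po], depending on the final segment of the stem.
By contrast the ERG suffix keeps its initial [b] throughout — that segment must be underlying.
So the underlying form is /-po/, and voiceless stops become voiced after a nasal.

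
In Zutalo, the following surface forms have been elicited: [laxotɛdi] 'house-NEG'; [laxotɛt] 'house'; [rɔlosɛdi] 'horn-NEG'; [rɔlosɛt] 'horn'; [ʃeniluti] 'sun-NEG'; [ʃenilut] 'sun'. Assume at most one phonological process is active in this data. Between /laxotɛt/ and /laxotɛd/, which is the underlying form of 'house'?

In [laxotɛdi] and [laxotɛt] the final segment of 'house' alternates: [d] ~ [t].
But 'sun' keeps [t] in both environments ([ʃeniluti], [ʃenilut]), so there is no rule changing /t/ to [d] before the NEG suffix.
The underlying segment must be /d/; voiced obstruents become voiceless word-finally, yielding [t] there.

/laxotɛd/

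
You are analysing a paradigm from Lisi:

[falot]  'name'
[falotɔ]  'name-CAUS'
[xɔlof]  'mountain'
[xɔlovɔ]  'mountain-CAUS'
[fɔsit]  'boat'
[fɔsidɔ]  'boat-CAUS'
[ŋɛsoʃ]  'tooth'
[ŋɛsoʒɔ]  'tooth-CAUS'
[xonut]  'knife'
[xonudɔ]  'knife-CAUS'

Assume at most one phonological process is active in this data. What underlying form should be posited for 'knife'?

'knife' shows [t] ~ [d] at the end of the stem ([xonut] vs [xonudɔ]).
The stem 'name' ([falot], [falotɔ]) shows [t] unchanged in both environments, so [t] cannot be basic with [d] derived before the CAUS suffix.
So /d/ is underlying, and a rule of word-final obstruent devoicing — voiced obstruents become voiceless word-finally — gives [t].

/xonud/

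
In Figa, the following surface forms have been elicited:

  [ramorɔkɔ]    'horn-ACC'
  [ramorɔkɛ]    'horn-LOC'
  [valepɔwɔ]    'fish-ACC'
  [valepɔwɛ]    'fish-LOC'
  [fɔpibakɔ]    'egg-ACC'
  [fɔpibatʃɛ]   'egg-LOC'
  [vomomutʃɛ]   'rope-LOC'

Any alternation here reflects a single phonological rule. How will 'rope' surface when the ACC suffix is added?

In [fɔpibakɔ] and [fɔpibatʃɛ] the final segment of 'egg' alternates: [k] ~ [tʃ].
If /k/ were underlying and a rule turned it into [tʃ] before the LOC suffix, 'horn' would also alternate; but it has [k] in both [ramorɔkɔ] and [ramorɔkɛ].
The underlying segment must be /tʃ/; palato-alveolar /tʃ/ becomes [k] when no front vowel follows, yielding [k] there.
The one attested form of 'rope', [vomomutʃɛ], shows underlying /vomomutʃ/. Applying the same rule when no front vowel follows gives [vomomukɔ].

[vomomukɔ]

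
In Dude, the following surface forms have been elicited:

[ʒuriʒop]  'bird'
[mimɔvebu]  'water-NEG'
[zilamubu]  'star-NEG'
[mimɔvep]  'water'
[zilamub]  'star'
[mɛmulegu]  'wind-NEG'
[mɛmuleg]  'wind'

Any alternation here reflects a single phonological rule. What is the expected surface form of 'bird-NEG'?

[ʒuriʒobu]

In [mimɔvebu] and [mimɔvep] the final segment of 'water' alternates: [b] ~ [p].
But 'star' keeps [b] in both environments ([zilamubu], [zilamub]), so there is no rule changing /b/ to [p] in isolation.
So /p/ is underlying, and a rule of intervocalic voicing — voiceless stops become voiced between vowels — gives [b].
The one attested form of 'bird', [ʒuriʒop], shows underlying /ʒuriʒop/. Applying the same rule between vowels gives [ʒuriʒobu].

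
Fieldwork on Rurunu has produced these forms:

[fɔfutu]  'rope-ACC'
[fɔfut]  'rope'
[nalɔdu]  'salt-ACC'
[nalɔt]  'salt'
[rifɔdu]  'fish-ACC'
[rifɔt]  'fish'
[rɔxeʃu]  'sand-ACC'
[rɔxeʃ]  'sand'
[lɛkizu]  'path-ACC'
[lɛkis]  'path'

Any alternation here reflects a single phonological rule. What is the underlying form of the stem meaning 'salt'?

The root 'salt' surfaces as [nalɔdu] and [nalɔt], with a stem-final [d] ~ [t] alternation.
Compare 'rope', with invariant [t] in [fɔfutu] and [fɔfut]: an analysis with underlying /t/ and a rule producing [d] before the ACC suffix would wrongly predict alternation here too.
The underlying segment must be /d/; voiced obstruents become voiceless word-finally, yielding [t] there.
Hence 'salt' is /nalɔd/ underlyingly.

/nalɔd/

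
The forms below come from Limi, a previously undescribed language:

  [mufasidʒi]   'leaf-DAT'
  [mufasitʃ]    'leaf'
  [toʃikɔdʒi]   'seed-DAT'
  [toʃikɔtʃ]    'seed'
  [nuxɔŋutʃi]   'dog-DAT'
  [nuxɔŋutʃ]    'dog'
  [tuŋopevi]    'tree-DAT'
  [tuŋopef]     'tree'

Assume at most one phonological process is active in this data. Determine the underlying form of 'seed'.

The root 'seed' surfaces as [toʃikɔdʒi] and [toʃikɔtʃ], with a stem-final [dʒ] ~ [tʃ] alternation.
But 'dog' keeps [tʃ] in both environments ([nuxɔŋutʃi], [nuxɔŋutʃ]), so there is no rule changing /tʃ/ to [dʒ] before the DAT suffix.
So /dʒ/ is underlying, and a rule of word-final obstruent devoicing — voiced obstruents become voiceless word-finally — gives [tʃ].
Hence 'seed' is /toʃikɔdʒ/ underlyingly.

/toʃikɔdʒ/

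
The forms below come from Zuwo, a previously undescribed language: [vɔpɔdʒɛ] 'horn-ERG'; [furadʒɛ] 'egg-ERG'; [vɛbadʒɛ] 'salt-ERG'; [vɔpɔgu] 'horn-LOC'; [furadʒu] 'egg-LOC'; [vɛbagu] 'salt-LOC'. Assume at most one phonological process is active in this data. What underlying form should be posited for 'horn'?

The root 'horn' surfaces as [vɔpɔgu] and [vɔpɔdʒɛ], with a stem-final [g] ~ [dʒ] alternation.
But 'egg' keeps [dʒ] in both environments ([furadʒu], [furadʒɛ]), so there is no rule changing /dʒ/ to [g] before the LOC suffix.
Therefore /g/ is basic and [dʒ] is derived by palatalization before a front vowel (/g/ becomes palato-alveolar [dʒ] before a front vowel).

/vɔpɔg/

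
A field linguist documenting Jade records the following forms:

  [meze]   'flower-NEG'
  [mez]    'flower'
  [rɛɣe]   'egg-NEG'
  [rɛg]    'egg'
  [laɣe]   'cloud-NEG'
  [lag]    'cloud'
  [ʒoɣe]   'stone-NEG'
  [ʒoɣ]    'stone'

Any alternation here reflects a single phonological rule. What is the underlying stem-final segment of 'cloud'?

In [laɣe] and [lag] the final segment of 'cloud' alternates: [ɣ] ~ [g].
Compare 'stone', with invariant [ɣ] in [ʒoɣe] and [ʒoɣ]: an analysis with underlying /ɣ/ and a rule producing [g] in isolation would wrongly predict alternation here too.
Therefore /g/ is basic and [ɣ] is derived by intervocalic spirantization (voiced stops become fricatives between vowels).

/g/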